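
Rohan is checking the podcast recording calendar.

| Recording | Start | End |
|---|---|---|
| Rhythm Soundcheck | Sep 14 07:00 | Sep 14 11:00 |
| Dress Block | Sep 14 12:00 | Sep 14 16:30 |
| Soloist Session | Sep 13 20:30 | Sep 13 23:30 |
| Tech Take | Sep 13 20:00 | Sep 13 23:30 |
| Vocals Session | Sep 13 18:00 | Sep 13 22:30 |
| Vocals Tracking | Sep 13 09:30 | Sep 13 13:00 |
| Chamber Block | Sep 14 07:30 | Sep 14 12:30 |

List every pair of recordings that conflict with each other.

Two intervals overlap when each starts before the other ends.
Sorted by start: Vocals Tracking, Vocals Session, Tech Take, Soloist Session, Rhythm Soundcheck, Chamber Block, Dress Block.
Vocals Session starts after Vocals Tracking ends, so Vocals Tracking has no further overlaps.
Tech Take starts before Vocals Session ends → Vocals Session and Tech Take overlap.
Soloist Session starts before Vocals Session ends → Vocals Session and Soloist Session overlap.
Rhythm Soundcheck starts after Vocals Session ends, so Vocals Session has no further overlaps.
Soloist Session starts before Tech Take ends → Tech Take and Soloist Session overlap.
Rhythm Soundcheck starts after Tech Take ends, so Tech Take has no further overlaps.
Rhythm Soundcheck starts after Soloist Session ends, so Soloist Session has no further overlaps.
Chamber Block starts before Rhythm Soundcheck ends → Rhythm Soundcheck and Chamber Block overlap.
Dress Block starts after Rhythm Soundcheck ends.
Dress Block starts before Chamber Block ends → Chamber Block and Dress Block overlap.

Chamber Block & Dress Block, Chamber Block & Rhythm Soundcheck, Soloist Session & Tech Take, Soloist Session & Vocals Session, Tech Take & Vocals Session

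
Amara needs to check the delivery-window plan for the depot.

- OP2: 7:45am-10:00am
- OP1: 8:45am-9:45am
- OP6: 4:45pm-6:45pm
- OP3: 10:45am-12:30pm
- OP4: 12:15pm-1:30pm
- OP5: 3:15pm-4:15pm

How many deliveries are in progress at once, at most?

Sweep the timeline, counting +1 at each start and −1 at each end (ends before starts at a tie):
7:45am start OP2 → 1
8:45am start OP1 → 2
9:45am end OP1 → 1
10:00am end OP2 → 0
10:45am start OP3 → 1
12:15pm start OP4 → 2
12:30pm end OP3 → 1
1:30pm end OP4 → 0
3:15pm start OP5 → 1
4:15pm end OP5 → 0
4:45pm start OP6 → 1
6:45pm end OP6 → 0
Peak is 2, at 8:45am (OP1, OP2).

2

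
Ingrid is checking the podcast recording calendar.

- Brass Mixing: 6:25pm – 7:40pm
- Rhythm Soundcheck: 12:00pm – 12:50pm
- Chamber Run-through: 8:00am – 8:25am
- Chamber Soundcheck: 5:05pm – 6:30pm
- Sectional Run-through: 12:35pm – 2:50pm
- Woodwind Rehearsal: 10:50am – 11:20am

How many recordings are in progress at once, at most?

Walk through starts and ends in time order (an end at T is processed before a start at T):
8:00am start Chamber Run-through → 1
8:25am end Chamber Run-through → 0
10:50am start Woodwind Rehearsal → 1
11:20am end Woodwind Rehearsal → 0
12:00pm start Rhythm Soundcheck → 1
12:35pm start Sectional Run-through → 2
12:50pm end Rhythm Soundcheck → 1
2:50pm end Sectional Run-through → 0
5:05pm start Chamber Soundcheck → 1
6:25pm start Brass Mixing → 2
6:30pm end Chamber Soundcheck → 1
7:40pm end Brass Mixing → 0
Peak is 2, at 12:35pm (Rhythm Soundcheck, Sectional Run-through).

2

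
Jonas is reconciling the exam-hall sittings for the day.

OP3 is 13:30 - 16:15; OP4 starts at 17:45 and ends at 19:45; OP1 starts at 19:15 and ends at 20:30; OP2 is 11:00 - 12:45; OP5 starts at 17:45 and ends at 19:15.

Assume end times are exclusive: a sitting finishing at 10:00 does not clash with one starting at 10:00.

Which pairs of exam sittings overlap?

OP1 & OP4, OP4 & OP5

Sorted by start: OP2, OP3, OP4, OP5, OP1.
OP3 starts after OP2 ends — done with OP2.
OP4 starts after OP3 ends — done with OP3.
OP5 starts before OP4 ends → OP4 and OP5 overlap.
OP1 starts before OP4 ends → OP4 and OP1 overlap.
OP1 starts exactly when OP5 ends (back-to-back, no overlap).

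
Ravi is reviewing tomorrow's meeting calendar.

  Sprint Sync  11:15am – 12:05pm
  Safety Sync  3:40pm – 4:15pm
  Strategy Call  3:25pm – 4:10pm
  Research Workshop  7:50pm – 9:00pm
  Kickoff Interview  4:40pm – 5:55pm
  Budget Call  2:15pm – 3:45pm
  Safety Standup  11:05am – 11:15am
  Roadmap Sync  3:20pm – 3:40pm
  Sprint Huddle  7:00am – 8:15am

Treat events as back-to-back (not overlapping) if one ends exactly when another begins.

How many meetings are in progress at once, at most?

Sweep the timeline, counting +1 at each start and −1 at each end (ends before starts at a tie):
7:00am start Sprint Huddle → 1
8:15am end Sprint Huddle → 0
11:05am start Safety Standup → 1
11:15am end Safety Standup → 0
11:15am start Sprint Sync → 1
12:05pm end Sprint Sync → 0
2:15pm start Budget Call → 1
3:20pm start Roadmap Sync → 2
3:25pm start Strategy Call → 3
3:40pm end Roadmap Sync → 2
3:40pm start Safety Sync → 3
3:45pm end Budget Call → 2
4:10pm end Strategy Call → 1
4:15pm end Safety Sync → 0
4:40pm start Kickoff Interview → 1
5:55pm end Kickoff Interview → 0
7:50pm start Research Workshop → 1
9:00pm end Research Workshop → 0
Peak is 3, at 3:25pm (Budget Call, Roadmap Sync, Strategy Call).

3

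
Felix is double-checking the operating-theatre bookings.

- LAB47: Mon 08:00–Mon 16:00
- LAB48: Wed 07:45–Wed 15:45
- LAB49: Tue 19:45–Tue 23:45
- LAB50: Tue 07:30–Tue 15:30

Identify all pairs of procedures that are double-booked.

Sorted by start: LAB47, LAB50, LAB49, LAB48.
LAB50 starts after LAB47 ends; LAB47 is clear from here.
LAB49 starts after LAB50 ends; LAB50 is clear from here.
LAB48 starts after LAB49 ends.

no overlapping pairs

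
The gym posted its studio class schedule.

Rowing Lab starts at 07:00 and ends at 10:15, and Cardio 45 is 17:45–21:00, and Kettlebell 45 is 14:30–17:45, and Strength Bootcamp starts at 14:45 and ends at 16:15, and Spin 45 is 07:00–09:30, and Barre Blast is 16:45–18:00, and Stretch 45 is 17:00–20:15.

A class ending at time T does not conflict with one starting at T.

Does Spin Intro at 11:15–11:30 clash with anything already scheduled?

No — it doesn't clash with anything

Rowing Lab: ends 10:15 at or before Spin Intro starts 11:15 → clear.
Spin 45: ends 09:30 at or before Spin Intro starts 11:15 → clear.
Kettlebell 45: starts 14:30 at or after Spin Intro ends 11:30 → clear.
Strength Bootcamp: starts 14:45 at or after Spin Intro ends 11:30 → clear.
Barre Blast: starts 16:45 at or after Spin Intro ends 11:30 → clear.
Stretch 45: starts 17:00 at or after Spin Intro ends 11:30 → clear.
Cardio 45: starts 17:45 at or after Spin Intro ends 11:30 → clear.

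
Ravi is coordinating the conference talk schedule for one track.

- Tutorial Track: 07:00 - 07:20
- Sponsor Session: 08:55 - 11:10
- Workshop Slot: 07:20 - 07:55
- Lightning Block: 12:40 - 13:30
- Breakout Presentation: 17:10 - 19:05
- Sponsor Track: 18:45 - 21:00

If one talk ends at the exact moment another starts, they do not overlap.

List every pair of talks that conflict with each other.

Sorted by start: Tutorial Track, Workshop Slot, Sponsor Session, Lightning Block, Breakout Presentation, Sponsor Track.
Workshop Slot starts exactly when Tutorial Track ends (back-to-back, no overlap), so Tutorial Track has no further overlaps.
Sponsor Session starts after Workshop Slot ends, so Workshop Slot has no further overlaps.
Lightning Block starts after Sponsor Session ends, so Sponsor Session has no further overlaps.
Breakout Presentation starts after Lightning Block ends, so Lightning Block has no further overlaps.
Sponsor Track starts before Breakout Presentation ends → Breakout Presentation and Sponsor Track overlap.

Breakout Presentation & Sponsor Track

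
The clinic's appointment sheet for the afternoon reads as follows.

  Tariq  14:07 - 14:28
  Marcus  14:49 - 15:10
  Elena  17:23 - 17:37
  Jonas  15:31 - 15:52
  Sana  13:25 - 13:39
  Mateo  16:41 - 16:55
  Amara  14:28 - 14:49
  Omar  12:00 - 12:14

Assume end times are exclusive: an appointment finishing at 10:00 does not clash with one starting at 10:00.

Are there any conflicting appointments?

No

Sorted by start: Omar, Sana, Tariq, Amara, Marcus, Jonas, Mateo, Elena.
Sana starts after Omar ends — done with Omar.
Tariq starts after Sana ends — done with Sana.
Amara starts exactly when Tariq ends (back-to-back, no overlap) — done with Tariq.
Marcus starts exactly when Amara ends (back-to-back, no overlap) — done with Amara.
Jonas starts after Marcus ends — done with Marcus.
Mateo starts after Jonas ends — done with Jonas.
Elena starts after Mateo ends.
Every pair is clear; the schedule has no overlaps.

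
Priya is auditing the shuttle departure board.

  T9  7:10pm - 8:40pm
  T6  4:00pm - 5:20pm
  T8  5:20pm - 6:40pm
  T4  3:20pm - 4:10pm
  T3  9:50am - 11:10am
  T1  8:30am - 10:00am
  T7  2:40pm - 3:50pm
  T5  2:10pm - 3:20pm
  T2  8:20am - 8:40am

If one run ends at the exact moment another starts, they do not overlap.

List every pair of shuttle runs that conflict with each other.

T1 & T2, T1 & T3, T4 & T6, T4 & T7, T5 & T7

Check each pair: they overlap iff neither finishes before the other starts.
Sorted by start: T2, T1, T3, T5, T7, T4, T6, T8, T9.
T1 starts before T2 ends → T2 and T1 overlap.
T3 starts after T2 ends; T2 is clear from here.
T3 starts before T1 ends → T1 and T3 overlap.
T5 starts after T1 ends; T1 is clear from here.
T5 starts after T3 ends; T3 is clear from here.
T7 starts before T5 ends → T5 and T7 overlap.
T4 starts exactly when T5 ends (back-to-back, no overlap); T5 is clear from here.
T4 starts before T7 ends → T7 and T4 overlap.
T6 starts after T7 ends; T7 is clear from here.
T6 starts before T4 ends → T4 and T6 overlap.
T8 starts after T4 ends; T4 is clear from here.
T8 starts exactly when T6 ends (back-to-back, no overlap); T6 is clear from here.
T9 starts after T8 ends.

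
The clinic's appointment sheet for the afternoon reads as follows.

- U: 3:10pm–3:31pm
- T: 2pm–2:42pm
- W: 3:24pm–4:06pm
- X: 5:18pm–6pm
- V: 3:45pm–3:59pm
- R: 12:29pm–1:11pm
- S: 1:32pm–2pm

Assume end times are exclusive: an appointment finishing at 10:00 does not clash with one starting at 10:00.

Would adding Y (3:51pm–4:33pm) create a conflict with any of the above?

Yes — it overlaps V, W

R: ends 1:11pm at or before Y starts 3:51pm → clear.
S: ends 2pm at or before Y starts 3:51pm → clear.
T: ends 2:42pm at or before Y starts 3:51pm → clear.
U: ends 3:31pm at or before Y starts 3:51pm → clear.
W: starts 3:24pm before Y ends 4:33pm, and ends 4:06pm after Y starts 3:51pm → overlap.
V: starts 3:45pm before Y ends 4:33pm, and ends 3:59pm after Y starts 3:51pm → overlap.
X: starts 5:18pm at or after Y ends 4:33pm → clear.
Y overlaps V, W.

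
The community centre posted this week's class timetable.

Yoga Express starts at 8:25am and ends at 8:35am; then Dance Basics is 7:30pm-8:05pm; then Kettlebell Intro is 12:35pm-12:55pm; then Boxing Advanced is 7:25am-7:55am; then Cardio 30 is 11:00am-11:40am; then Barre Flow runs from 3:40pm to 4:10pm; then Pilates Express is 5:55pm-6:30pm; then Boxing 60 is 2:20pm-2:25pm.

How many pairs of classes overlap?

0

Sorted by start: Boxing Advanced, Yoga Express, Cardio 30, Kettlebell Intro, Boxing 60, Barre Flow, Pilates Express, Dance Basics.
Yoga Express starts after Boxing Advanced ends, so Boxing Advanced has no further overlaps.
Cardio 30 starts after Yoga Express ends, so Yoga Express has no further overlaps.
Kettlebell Intro starts after Cardio 30 ends, so Cardio 30 has no further overlaps.
Boxing 60 starts after Kettlebell Intro ends, so Kettlebell Intro has no further overlaps.
Barre Flow starts after Boxing 60 ends, so Boxing 60 has no further overlaps.
Pilates Express starts after Barre Flow ends, so Barre Flow has no further overlaps.
Dance Basics starts after Pilates Express ends.
No pair overlaps.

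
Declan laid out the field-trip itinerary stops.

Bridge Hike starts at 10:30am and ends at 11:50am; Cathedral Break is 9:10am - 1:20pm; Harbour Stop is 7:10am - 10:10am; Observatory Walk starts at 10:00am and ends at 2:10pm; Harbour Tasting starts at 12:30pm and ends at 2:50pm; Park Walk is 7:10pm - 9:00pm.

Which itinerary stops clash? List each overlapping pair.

Sorted by start: Harbour Stop, Cathedral Break, Observatory Walk, Bridge Hike, Harbour Tasting, Park Walk.
Cathedral Break starts before Harbour Stop ends → Harbour Stop and Cathedral Break overlap.
Observatory Walk starts before Harbour Stop ends → Harbour Stop and Observatory Walk overlap.
Bridge Hike starts after Harbour Stop ends; Harbour Stop is clear from here.
Observatory Walk starts before Cathedral Break ends → Cathedral Break and Observatory Walk overlap.
Bridge Hike starts before Cathedral Break ends → Cathedral Break and Bridge Hike overlap.
Harbour Tasting starts before Cathedral Break ends → Cathedral Break and Harbour Tasting overlap.
Park Walk starts after Cathedral Break ends.
Bridge Hike starts before Observatory Walk ends → Observatory Walk and Bridge Hike overlap.
Harbour Tasting starts before Observatory Walk ends → Observatory Walk and Harbour Tasting overlap.
Park Walk starts after Observatory Walk ends.
Harbour Tasting starts after Bridge Hike ends; Bridge Hike is clear from here.
Park Walk starts after Harbour Tasting ends.

Bridge Hike & Cathedral Break, Bridge Hike & Observatory Walk, Cathedral Break & Harbour Stop, Cathedral Break & Harbour Tasting, Cathedral Break & Observatory Walk, Harbour Stop & Observatory Walk, Harbour Tasting & Observatory Walk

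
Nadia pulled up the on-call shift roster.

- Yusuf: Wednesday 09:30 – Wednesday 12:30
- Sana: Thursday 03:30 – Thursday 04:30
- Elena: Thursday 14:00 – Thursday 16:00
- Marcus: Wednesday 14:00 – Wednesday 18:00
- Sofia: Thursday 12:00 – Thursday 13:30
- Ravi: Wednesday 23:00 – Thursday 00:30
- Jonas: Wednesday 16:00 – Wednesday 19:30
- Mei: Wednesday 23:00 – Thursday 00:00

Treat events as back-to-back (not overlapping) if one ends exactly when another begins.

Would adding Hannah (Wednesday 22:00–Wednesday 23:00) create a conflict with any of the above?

No — it doesn't clash with anything

Yusuf: ends Wednesday 12:30 at or before Hannah starts Wednesday 22:00 → clear.
Marcus: ends Wednesday 18:00 at or before Hannah starts Wednesday 22:00 → clear.
Jonas: ends Wednesday 19:30 at or before Hannah starts Wednesday 22:00 → clear.
Mei: starts Wednesday 23:00 at or after Hannah ends Wednesday 23:00 → clear.
Ravi: starts Wednesday 23:00 at or after Hannah ends Wednesday 23:00 → clear.
Sana: starts Thursday 03:30 at or after Hannah ends Wednesday 23:00 → clear.
Sofia: starts Thursday 12:00 at or after Hannah ends Wednesday 23:00 → clear.
Elena: starts Thursday 14:00 at or after Hannah ends Wednesday 23:00 → clear.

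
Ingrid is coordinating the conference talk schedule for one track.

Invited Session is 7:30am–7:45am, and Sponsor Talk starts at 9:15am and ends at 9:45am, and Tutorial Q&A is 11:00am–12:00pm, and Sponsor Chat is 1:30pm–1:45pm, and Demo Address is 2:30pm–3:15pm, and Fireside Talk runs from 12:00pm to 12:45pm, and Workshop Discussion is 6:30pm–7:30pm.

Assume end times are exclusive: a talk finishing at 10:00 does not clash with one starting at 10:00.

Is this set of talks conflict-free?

Sorted by start: Invited Session, Sponsor Talk, Tutorial Q&A, Fireside Talk, Sponsor Chat, Demo Address, Workshop Discussion.
Sponsor Talk starts after Invited Session ends — done with Invited Session.
Tutorial Q&A starts after Sponsor Talk ends — done with Sponsor Talk.
Fireside Talk starts exactly when Tutorial Q&A ends (back-to-back, no overlap) — done with Tutorial Q&A.
Sponsor Chat starts after Fireside Talk ends — done with Fireside Talk.
Demo Address starts after Sponsor Chat ends — done with Sponsor Chat.
Workshop Discussion starts after Demo Address ends.
Every pair is clear; the schedule has no overlaps.

Yes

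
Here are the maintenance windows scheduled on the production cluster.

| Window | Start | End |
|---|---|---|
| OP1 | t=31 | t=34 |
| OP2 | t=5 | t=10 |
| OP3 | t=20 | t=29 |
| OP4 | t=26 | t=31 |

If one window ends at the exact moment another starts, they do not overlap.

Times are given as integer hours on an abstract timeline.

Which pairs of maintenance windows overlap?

Check each pair: they overlap iff neither finishes before the other starts.
Sorted by start: OP2, OP3, OP4, OP1.
OP3 starts after OP2 ends; OP2 is clear from here.
OP4 starts before OP3 ends → OP3 and OP4 overlap.
OP1 starts after OP3 ends.
OP1 starts exactly when OP4 ends (back-to-back, no overlap).

OP3 & OP4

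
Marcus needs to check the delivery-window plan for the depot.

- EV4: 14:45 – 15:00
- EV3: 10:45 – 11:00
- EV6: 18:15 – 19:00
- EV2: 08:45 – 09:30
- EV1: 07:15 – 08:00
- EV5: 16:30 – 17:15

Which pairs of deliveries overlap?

Sorted by start: EV1, EV2, EV3, EV4, EV5, EV6.
EV2 starts after EV1 ends, so nothing later overlaps EV1 either.
EV3 starts after EV2 ends, so nothing later overlaps EV2 either.
EV4 starts after EV3 ends, so nothing later overlaps EV3 either.
EV5 starts after EV4 ends, so nothing later overlaps EV4 either.
EV6 starts after EV5 ends.

none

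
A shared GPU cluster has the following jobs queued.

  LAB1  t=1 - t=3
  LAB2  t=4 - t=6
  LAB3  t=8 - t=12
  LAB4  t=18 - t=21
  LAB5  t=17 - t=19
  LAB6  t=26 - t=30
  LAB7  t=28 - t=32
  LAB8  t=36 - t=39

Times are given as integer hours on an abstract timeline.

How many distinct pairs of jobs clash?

2

Sorted by start: LAB1, LAB2, LAB3, LAB5, LAB4, LAB6, LAB7, LAB8.
LAB2 starts after LAB1 ends, so LAB1 has no further overlaps.
LAB3 starts after LAB2 ends, so LAB2 has no further overlaps.
LAB5 starts after LAB3 ends, so LAB3 has no further overlaps.
LAB4 starts before LAB5 ends → LAB5 and LAB4 overlap.
LAB6 starts after LAB5 ends, so LAB5 has no further overlaps.
LAB6 starts after LAB4 ends, so LAB4 has no further overlaps.
LAB7 starts before LAB6 ends → LAB6 and LAB7 overlap.
LAB8 starts after LAB6 ends.
LAB8 starts after LAB7 ends.
Overlapping pairs: LAB4 & LAB5, LAB6 & LAB7 — 2 in total.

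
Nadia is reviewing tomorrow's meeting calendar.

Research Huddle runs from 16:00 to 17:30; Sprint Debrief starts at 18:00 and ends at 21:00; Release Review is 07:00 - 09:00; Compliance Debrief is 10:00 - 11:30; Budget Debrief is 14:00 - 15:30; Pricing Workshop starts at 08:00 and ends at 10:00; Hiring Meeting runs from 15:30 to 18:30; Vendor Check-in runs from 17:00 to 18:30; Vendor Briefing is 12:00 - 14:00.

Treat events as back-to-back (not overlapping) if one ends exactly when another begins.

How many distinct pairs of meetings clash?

Sorted by start: Release Review, Pricing Workshop, Compliance Debrief, Vendor Briefing, Budget Debrief, Hiring Meeting, Research Huddle, Vendor Check-in, Sprint Debrief.
Pricing Workshop starts before Release Review ends → Release Review and Pricing Workshop overlap.
Compliance Debrief starts after Release Review ends, so nothing later overlaps Release Review either.
Compliance Debrief starts exactly when Pricing Workshop ends (back-to-back, no overlap), so nothing later overlaps Pricing Workshop either.
Vendor Briefing starts after Compliance Debrief ends, so nothing later overlaps Compliance Debrief either.
Budget Debrief starts exactly when Vendor Briefing ends (back-to-back, no overlap), so nothing later overlaps Vendor Briefing either.
Hiring Meeting starts exactly when Budget Debrief ends (back-to-back, no overlap), so nothing later overlaps Budget Debrief either.
Research Huddle starts before Hiring Meeting ends → Hiring Meeting and Research Huddle overlap.
Vendor Check-in starts before Hiring Meeting ends → Hiring Meeting and Vendor Check-in overlap.
Sprint Debrief starts before Hiring Meeting ends → Hiring Meeting and Sprint Debrief overlap.
Vendor Check-in starts before Research Huddle ends → Research Huddle and Vendor Check-in overlap.
Sprint Debrief starts after Research Huddle ends.
Sprint Debrief starts before Vendor Check-in ends → Vendor Check-in and Sprint Debrief overlap.
Overlapping pairs: Hiring Meeting & Research Huddle, Hiring Meeting & Sprint Debrief, Hiring Meeting & Vendor Check-in, Pricing Workshop & Release Review, Research Huddle & Vendor Check-in, Sprint Debrief & Vendor Check-in — 6 in total.

6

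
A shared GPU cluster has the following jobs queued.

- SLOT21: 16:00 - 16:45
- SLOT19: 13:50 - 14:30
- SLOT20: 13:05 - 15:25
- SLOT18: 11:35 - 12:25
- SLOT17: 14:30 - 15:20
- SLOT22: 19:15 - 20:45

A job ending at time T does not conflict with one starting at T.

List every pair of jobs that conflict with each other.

SLOT17 & SLOT20, SLOT19 & SLOT20

Sorted by start: SLOT18, SLOT20, SLOT19, SLOT17, SLOT21, SLOT22.
SLOT20 starts after SLOT18 ends — done with SLOT18.
SLOT19 starts before SLOT20 ends → SLOT20 and SLOT19 overlap.
SLOT17 starts before SLOT20 ends → SLOT20 and SLOT17 overlap.
SLOT21 starts after SLOT20 ends — done with SLOT20.
SLOT17 starts exactly when SLOT19 ends (back-to-back, no overlap) — done with SLOT19.
SLOT21 starts after SLOT17 ends — done with SLOT17.
SLOT22 starts after SLOT21 ends.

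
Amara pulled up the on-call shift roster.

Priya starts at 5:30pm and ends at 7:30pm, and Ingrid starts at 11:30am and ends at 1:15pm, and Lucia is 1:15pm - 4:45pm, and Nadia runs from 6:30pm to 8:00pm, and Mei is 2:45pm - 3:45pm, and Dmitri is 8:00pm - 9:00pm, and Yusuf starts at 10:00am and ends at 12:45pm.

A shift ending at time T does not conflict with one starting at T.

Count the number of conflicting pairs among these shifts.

Sorted by start: Yusuf, Ingrid, Lucia, Mei, Priya, Nadia, Dmitri.
Ingrid starts before Yusuf ends → Yusuf and Ingrid overlap.
Lucia starts after Yusuf ends; Yusuf is clear from here.
Lucia starts exactly when Ingrid ends (back-to-back, no overlap); Ingrid is clear from here.
Mei starts before Lucia ends → Lucia and Mei overlap.
Priya starts after Lucia ends; Lucia is clear from here.
Priya starts after Mei ends; Mei is clear from here.
Nadia starts before Priya ends → Priya and Nadia overlap.
Dmitri starts after Priya ends.
Dmitri starts exactly when Nadia ends (back-to-back, no overlap).
Overlapping pairs: Ingrid & Yusuf, Lucia & Mei, Nadia & Priya — 3 in total.

3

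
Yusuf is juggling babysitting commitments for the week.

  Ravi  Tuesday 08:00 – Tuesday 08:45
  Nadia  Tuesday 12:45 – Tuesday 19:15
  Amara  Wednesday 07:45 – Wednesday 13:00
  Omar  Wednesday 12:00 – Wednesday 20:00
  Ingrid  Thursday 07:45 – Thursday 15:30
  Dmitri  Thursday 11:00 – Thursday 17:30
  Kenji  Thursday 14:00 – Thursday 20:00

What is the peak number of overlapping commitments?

Sort all start/end points and keep a running count:
Tuesday 08:00 start Ravi → 1
Tuesday 08:45 end Ravi → 0
Tuesday 12:45 start Nadia → 1
Tuesday 19:15 end Nadia → 0
Wednesday 07:45 start Amara → 1
Wednesday 12:00 start Omar → 2
Wednesday 13:00 end Amara → 1
Wednesday 20:00 end Omar → 0
Thursday 07:45 start Ingrid → 1
Thursday 11:00 start Dmitri → 2
Thursday 14:00 start Kenji → 3
Thursday 15:30 end Ingrid → 2
Thursday 17:30 end Dmitri → 1
Thursday 20:00 end Kenji → 0
Peak is 3, at Thursday 14:00 (Dmitri, Ingrid, Kenji).

3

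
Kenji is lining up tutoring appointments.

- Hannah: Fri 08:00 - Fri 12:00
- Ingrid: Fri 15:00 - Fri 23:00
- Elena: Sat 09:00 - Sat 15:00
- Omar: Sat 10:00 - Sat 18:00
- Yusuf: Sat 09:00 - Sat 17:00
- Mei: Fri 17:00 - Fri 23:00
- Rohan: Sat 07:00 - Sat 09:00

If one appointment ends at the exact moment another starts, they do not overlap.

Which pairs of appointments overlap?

Sorted by start: Hannah, Ingrid, Mei, Rohan, Elena, Yusuf, Omar.
Ingrid starts after Hannah ends, so nothing later overlaps Hannah either.
Mei starts before Ingrid ends → Ingrid and Mei overlap.
Rohan starts after Ingrid ends, so nothing later overlaps Ingrid either.
Rohan starts after Mei ends, so nothing later overlaps Mei either.
Elena starts exactly when Rohan ends (back-to-back, no overlap), so nothing later overlaps Rohan either.
Yusuf starts before Elena ends → Elena and Yusuf overlap.
Omar starts before Elena ends → Elena and Omar overlap.
Omar starts before Yusuf ends → Yusuf and Omar overlap.

Elena & Omar, Elena & Yusuf, Ingrid & Mei, Omar & Yusuf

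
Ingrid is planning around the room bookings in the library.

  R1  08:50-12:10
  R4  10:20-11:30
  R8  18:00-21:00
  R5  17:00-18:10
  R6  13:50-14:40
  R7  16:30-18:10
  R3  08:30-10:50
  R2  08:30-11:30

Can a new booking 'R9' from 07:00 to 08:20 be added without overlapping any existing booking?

R2: starts 08:30 at or after R9 ends 08:20 → clear.
R3: starts 08:30 at or after R9 ends 08:20 → clear.
R1: starts 08:50 at or after R9 ends 08:20 → clear.
R4: starts 10:20 at or after R9 ends 08:20 → clear.
R6: starts 13:50 at or after R9 ends 08:20 → clear.
R7: starts 16:30 at or after R9 ends 08:20 → clear.
R5: starts 17:00 at or after R9 ends 08:20 → clear.
R8: starts 18:00 at or after R9 ends 08:20 → clear.

Yes — the slot is free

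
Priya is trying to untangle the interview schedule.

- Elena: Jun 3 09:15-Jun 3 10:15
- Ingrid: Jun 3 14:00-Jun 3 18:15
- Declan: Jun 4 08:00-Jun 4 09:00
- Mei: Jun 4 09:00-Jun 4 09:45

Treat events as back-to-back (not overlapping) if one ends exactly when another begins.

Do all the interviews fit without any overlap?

Two intervals overlap when each starts before the other ends.
Sorted by start: Elena, Ingrid, Declan, Mei.
Ingrid starts after Elena ends; Elena is clear from here.
Declan starts after Ingrid ends; Ingrid is clear from here.
Mei starts exactly when Declan ends (back-to-back, no overlap).
Every pair is clear; the schedule has no overlaps.

Yes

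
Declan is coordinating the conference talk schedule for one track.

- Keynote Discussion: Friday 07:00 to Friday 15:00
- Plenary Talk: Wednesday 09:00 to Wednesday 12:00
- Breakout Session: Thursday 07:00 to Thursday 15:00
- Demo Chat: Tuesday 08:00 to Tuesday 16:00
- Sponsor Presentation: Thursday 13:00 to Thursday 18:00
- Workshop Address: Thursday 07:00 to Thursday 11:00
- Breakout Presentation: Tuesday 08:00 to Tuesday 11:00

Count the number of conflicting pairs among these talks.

3

Two intervals overlap when each starts before the other ends.
Sorted by start: Breakout Presentation, Demo Chat, Plenary Talk, Breakout Session, Workshop Address, Sponsor Presentation, Keynote Discussion.
Demo Chat starts before Breakout Presentation ends → Breakout Presentation and Demo Chat overlap.
Plenary Talk starts after Breakout Presentation ends — done with Breakout Presentation.
Plenary Talk starts after Demo Chat ends — done with Demo Chat.
Breakout Session starts after Plenary Talk ends — done with Plenary Talk.
Workshop Address starts before Breakout Session ends → Breakout Session and Workshop Address overlap.
Sponsor Presentation starts before Breakout Session ends → Breakout Session and Sponsor Presentation overlap.
Keynote Discussion starts after Breakout Session ends.
Sponsor Presentation starts after Workshop Address ends — done with Workshop Address.
Keynote Discussion starts after Sponsor Presentation ends.
Overlapping pairs: Breakout Presentation & Demo Chat, Breakout Session & Sponsor Presentation, Breakout Session & Workshop Address — 3 in total.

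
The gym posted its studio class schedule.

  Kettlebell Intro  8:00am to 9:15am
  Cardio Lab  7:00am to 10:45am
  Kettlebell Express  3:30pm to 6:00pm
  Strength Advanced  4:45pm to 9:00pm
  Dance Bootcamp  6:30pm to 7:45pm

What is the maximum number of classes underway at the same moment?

Walk through starts and ends in time order (an end at T is processed before a start at T):
7:00am start Cardio Lab → 1
8:00am start Kettlebell Intro → 2
9:15am end Kettlebell Intro → 1
10:45am end Cardio Lab → 0
3:30pm start Kettlebell Express → 1
4:45pm start Strength Advanced → 2
6:00pm end Kettlebell Express → 1
6:30pm start Dance Bootcamp → 2
7:45pm end Dance Bootcamp → 1
9:00pm end Strength Advanced → 0
Peak is 2, at 8:00am (Cardio Lab, Kettlebell Intro).

2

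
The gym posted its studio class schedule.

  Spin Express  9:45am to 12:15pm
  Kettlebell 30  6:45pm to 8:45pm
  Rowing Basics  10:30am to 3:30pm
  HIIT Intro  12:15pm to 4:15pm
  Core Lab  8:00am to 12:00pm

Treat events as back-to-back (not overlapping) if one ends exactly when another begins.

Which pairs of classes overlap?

Core Lab & Rowing Basics, Core Lab & Spin Express, HIIT Intro & Rowing Basics, Rowing Basics & Spin Express

Sorted by start: Core Lab, Spin Express, Rowing Basics, HIIT Intro, Kettlebell 30.
Spin Express starts before Core Lab ends → Core Lab and Spin Express overlap.
Rowing Basics starts before Core Lab ends → Core Lab and Rowing Basics overlap.
HIIT Intro starts after Core Lab ends; Core Lab is clear from here.
Rowing Basics starts before Spin Express ends → Spin Express and Rowing Basics overlap.
HIIT Intro starts exactly when Spin Express ends (back-to-back, no overlap); Spin Express is clear from here.
HIIT Intro starts before Rowing Basics ends → Rowing Basics and HIIT Intro overlap.
Kettlebell 30 starts after Rowing Basics ends.
Kettlebell 30 starts after HIIT Intro ends.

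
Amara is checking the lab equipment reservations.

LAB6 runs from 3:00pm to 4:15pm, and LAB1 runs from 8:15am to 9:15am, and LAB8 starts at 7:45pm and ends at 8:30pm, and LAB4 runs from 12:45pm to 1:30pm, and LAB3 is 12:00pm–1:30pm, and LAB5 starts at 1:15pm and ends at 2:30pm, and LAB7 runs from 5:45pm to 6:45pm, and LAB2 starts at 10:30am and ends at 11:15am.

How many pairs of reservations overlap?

3

Sorted by start: LAB1, LAB2, LAB3, LAB4, LAB5, LAB6, LAB7, LAB8.
LAB2 starts after LAB1 ends; LAB1 is clear from here.
LAB3 starts after LAB2 ends; LAB2 is clear from here.
LAB4 starts before LAB3 ends → LAB3 and LAB4 overlap.
LAB5 starts before LAB3 ends → LAB3 and LAB5 overlap.
LAB6 starts after LAB3 ends; LAB3 is clear from here.
LAB5 starts before LAB4 ends → LAB4 and LAB5 overlap.
LAB6 starts after LAB4 ends; LAB4 is clear from here.
LAB6 starts after LAB5 ends; LAB5 is clear from here.
LAB7 starts after LAB6 ends; LAB6 is clear from here.
LAB8 starts after LAB7 ends.
Overlapping pairs: LAB3 & LAB4, LAB3 & LAB5, LAB4 & LAB5 — 3 in total.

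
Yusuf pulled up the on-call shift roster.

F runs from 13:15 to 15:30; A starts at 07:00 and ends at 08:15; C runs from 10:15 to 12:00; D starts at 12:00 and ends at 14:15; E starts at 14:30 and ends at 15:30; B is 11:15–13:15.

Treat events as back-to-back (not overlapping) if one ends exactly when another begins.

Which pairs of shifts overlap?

Sorted by start: A, C, B, D, F, E.
C starts after A ends — done with A.
B starts before C ends → C and B overlap.
D starts exactly when C ends (back-to-back, no overlap) — done with C.
D starts before B ends → B and D overlap.
F starts exactly when B ends (back-to-back, no overlap) — done with B.
F starts before D ends → D and F overlap.
E starts after D ends.
E starts before F ends → F and E overlap.

B & C, B & D, D & F, E & F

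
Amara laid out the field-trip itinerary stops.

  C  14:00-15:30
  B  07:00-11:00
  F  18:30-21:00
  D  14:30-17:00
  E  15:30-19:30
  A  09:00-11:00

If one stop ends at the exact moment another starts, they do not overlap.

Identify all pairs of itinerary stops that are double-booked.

A & B, C & D, D & E, E & F

Sorted by start: B, A, C, D, E, F.
A starts before B ends → B and A overlap.
C starts after B ends, so B has no further overlaps.
C starts after A ends, so A has no further overlaps.
D starts before C ends → C and D overlap.
E starts exactly when C ends (back-to-back, no overlap), so C has no further overlaps.
E starts before D ends → D and E overlap.
F starts after D ends.
F starts before E ends → E and F overlap.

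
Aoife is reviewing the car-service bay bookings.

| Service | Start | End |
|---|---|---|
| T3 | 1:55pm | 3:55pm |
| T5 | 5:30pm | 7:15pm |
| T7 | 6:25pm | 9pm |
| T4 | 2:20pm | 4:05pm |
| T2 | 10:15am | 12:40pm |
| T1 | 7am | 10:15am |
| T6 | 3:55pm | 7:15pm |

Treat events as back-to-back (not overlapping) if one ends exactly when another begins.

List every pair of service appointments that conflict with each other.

Two intervals overlap when each starts before the other ends.
Sorted by start: T1, T2, T3, T4, T6, T5, T7.
T2 starts exactly when T1 ends (back-to-back, no overlap), so T1 has no further overlaps.
T3 starts after T2 ends, so T2 has no further overlaps.
T4 starts before T3 ends → T3 and T4 overlap.
T6 starts exactly when T3 ends (back-to-back, no overlap), so T3 has no further overlaps.
T6 starts before T4 ends → T4 and T6 overlap.
T5 starts after T4 ends, so T4 has no further overlaps.
T5 starts before T6 ends → T6 and T5 overlap.
T7 starts before T6 ends → T6 and T7 overlap.
T7 starts before T5 ends → T5 and T7 overlap.

T3 & T4, T4 & T6, T5 & T6, T5 & T7, T6 & T7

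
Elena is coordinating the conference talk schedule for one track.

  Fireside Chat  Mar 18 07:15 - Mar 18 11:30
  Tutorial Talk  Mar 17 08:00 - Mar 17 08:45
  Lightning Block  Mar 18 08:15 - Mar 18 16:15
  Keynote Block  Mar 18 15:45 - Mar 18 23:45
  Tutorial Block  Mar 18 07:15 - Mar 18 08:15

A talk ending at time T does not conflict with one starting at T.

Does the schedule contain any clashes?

Yes

Two intervals overlap when each starts before the other ends.
Sorted by start: Tutorial Talk, Fireside Chat, Tutorial Block, Lightning Block, Keynote Block.
Fireside Chat starts after Tutorial Talk ends; Tutorial Talk is clear from here.
Tutorial Block starts before Fireside Chat ends → Fireside Chat and Tutorial Block overlap.
That's a conflict, so the schedule is not conflict-free.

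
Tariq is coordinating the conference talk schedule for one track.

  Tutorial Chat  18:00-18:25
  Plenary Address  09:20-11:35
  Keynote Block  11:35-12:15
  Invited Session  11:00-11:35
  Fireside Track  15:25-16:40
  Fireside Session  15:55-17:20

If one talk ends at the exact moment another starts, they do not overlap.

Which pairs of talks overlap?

Fireside Session & Fireside Track, Invited Session & Plenary Address

Check each pair: they overlap iff neither finishes before the other starts.
Sorted by start: Plenary Address, Invited Session, Keynote Block, Fireside Track, Fireside Session, Tutorial Chat.
Invited Session starts before Plenary Address ends → Plenary Address and Invited Session overlap.
Keynote Block starts exactly when Plenary Address ends (back-to-back, no overlap), so Plenary Address has no further overlaps.
Keynote Block starts exactly when Invited Session ends (back-to-back, no overlap), so Invited Session has no further overlaps.
Fireside Track starts after Keynote Block ends, so Keynote Block has no further overlaps.
Fireside Session starts before Fireside Track ends → Fireside Track and Fireside Session overlap.
Tutorial Chat starts after Fireside Track ends.
Tutorial Chat starts after Fireside Session ends.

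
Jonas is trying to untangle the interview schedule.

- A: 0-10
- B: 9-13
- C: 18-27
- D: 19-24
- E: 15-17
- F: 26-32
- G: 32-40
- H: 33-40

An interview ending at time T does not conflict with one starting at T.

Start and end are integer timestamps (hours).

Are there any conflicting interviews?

Sorted by start: A, B, E, C, D, F, G, H.
B starts before A ends → A and B overlap.
That's a conflict, so the schedule is not conflict-free.

Yes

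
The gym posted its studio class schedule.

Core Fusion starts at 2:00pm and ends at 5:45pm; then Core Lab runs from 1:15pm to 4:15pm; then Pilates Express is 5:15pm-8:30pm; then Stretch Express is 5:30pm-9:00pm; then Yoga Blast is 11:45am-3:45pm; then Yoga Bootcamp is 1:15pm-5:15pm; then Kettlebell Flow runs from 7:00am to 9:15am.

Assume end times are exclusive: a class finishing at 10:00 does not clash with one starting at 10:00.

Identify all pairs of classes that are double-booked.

Core Fusion & Core Lab, Core Fusion & Pilates Express, Core Fusion & Stretch Express, Core Fusion & Yoga Blast, Core Fusion & Yoga Bootcamp, Core Lab & Yoga Blast, Core Lab & Yoga Bootcamp, Pilates Express & Stretch Express, Yoga Blast & Yoga Bootcamp

Check each pair: they overlap iff neither finishes before the other starts.
Sorted by start: Kettlebell Flow, Yoga Blast, Yoga Bootcamp, Core Lab, Core Fusion, Pilates Express, Stretch Express.
Yoga Blast starts after Kettlebell Flow ends; Kettlebell Flow is clear from here.
Yoga Bootcamp starts before Yoga Blast ends → Yoga Blast and Yoga Bootcamp overlap.
Core Lab starts before Yoga Blast ends → Yoga Blast and Core Lab overlap.
Core Fusion starts before Yoga Blast ends → Yoga Blast and Core Fusion overlap.
Pilates Express starts after Yoga Blast ends; Yoga Blast is clear from here.
Core Lab starts before Yoga Bootcamp ends → Yoga Bootcamp and Core Lab overlap.
Core Fusion starts before Yoga Bootcamp ends → Yoga Bootcamp and Core Fusion overlap.
Pilates Express starts exactly when Yoga Bootcamp ends (back-to-back, no overlap); Yoga Bootcamp is clear from here.
Core Fusion starts before Core Lab ends → Core Lab and Core Fusion overlap.
Pilates Express starts after Core Lab ends; Core Lab is clear from here.
Pilates Express starts before Core Fusion ends → Core Fusion and Pilates Express overlap.
Stretch Express starts before Core Fusion ends → Core Fusion and Stretch Express overlap.
Stretch Express starts before Pilates Express ends → Pilates Express and Stretch Express overlap.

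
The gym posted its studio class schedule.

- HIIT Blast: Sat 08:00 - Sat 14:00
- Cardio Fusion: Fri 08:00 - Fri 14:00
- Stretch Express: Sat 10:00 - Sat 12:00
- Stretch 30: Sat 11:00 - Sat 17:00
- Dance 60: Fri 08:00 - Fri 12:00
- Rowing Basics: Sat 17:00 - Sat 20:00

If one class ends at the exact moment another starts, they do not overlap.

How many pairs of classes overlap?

4

Sorted by start: Dance 60, Cardio Fusion, HIIT Blast, Stretch Express, Stretch 30, Rowing Basics.
Cardio Fusion starts before Dance 60 ends → Dance 60 and Cardio Fusion overlap.
HIIT Blast starts after Dance 60 ends, so nothing later overlaps Dance 60 either.
HIIT Blast starts after Cardio Fusion ends, so nothing later overlaps Cardio Fusion either.
Stretch Express starts before HIIT Blast ends → HIIT Blast and Stretch Express overlap.
Stretch 30 starts before HIIT Blast ends → HIIT Blast and Stretch 30 overlap.
Rowing Basics starts after HIIT Blast ends.
Stretch 30 starts before Stretch Express ends → Stretch Express and Stretch 30 overlap.
Rowing Basics starts after Stretch Express ends.
Rowing Basics starts exactly when Stretch 30 ends (back-to-back, no overlap).
Overlapping pairs: Cardio Fusion & Dance 60, HIIT Blast & Stretch 30, HIIT Blast & Stretch Express, Stretch 30 & Stretch Express — 4 in total.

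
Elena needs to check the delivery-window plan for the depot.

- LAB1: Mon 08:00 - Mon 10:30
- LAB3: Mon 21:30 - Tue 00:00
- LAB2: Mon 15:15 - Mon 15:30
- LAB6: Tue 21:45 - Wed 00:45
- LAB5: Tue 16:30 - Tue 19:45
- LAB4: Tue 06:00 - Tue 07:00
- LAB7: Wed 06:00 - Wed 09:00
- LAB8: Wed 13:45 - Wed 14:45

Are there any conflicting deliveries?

No

Sorted by start: LAB1, LAB2, LAB3, LAB4, LAB5, LAB6, LAB7, LAB8.
LAB2 starts after LAB1 ends; LAB1 is clear from here.
LAB3 starts after LAB2 ends; LAB2 is clear from here.
LAB4 starts after LAB3 ends; LAB3 is clear from here.
LAB5 starts after LAB4 ends; LAB4 is clear from here.
LAB6 starts after LAB5 ends; LAB5 is clear from here.
LAB7 starts after LAB6 ends; LAB6 is clear from here.
LAB8 starts after LAB7 ends.
Every pair is clear; the schedule has no overlaps.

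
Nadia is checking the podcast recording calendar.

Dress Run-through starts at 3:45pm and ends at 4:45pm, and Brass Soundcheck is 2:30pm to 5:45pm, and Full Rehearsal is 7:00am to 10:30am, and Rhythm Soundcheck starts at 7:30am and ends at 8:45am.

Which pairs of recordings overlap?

Sorted by start: Full Rehearsal, Rhythm Soundcheck, Brass Soundcheck, Dress Run-through.
Rhythm Soundcheck starts before Full Rehearsal ends → Full Rehearsal and Rhythm Soundcheck overlap.
Brass Soundcheck starts after Full Rehearsal ends — done with Full Rehearsal.
Brass Soundcheck starts after Rhythm Soundcheck ends — done with Rhythm Soundcheck.
Dress Run-through starts before Brass Soundcheck ends → Brass Soundcheck and Dress Run-through overlap.

Brass Soundcheck & Dress Run-through, Full Rehearsal & Rhythm Soundcheck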